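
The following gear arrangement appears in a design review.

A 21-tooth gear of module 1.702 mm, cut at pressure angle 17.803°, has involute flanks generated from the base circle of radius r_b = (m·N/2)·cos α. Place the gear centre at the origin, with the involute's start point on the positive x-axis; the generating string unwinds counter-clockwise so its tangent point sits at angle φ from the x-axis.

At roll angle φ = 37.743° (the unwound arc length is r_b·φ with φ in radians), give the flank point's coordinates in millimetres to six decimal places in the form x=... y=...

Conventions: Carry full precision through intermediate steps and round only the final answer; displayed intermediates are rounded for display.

single-mesh involute tooth geometry (21T wheel at module 1.702)
pitch radius r_p = m·N/2 = 1.702·21/2 = 17.871000
base radius r_b = r_p·cos α = 17.871000·cos 17.803° = 17.015218
roll angle φ = 37.743° = 0.65873962 rad
x = r_b·(cos φ + φ·sin φ) = 20.316043
y = r_b·(sin φ − φ·cos φ) = 1.552007

x=20.316043 y=1.552007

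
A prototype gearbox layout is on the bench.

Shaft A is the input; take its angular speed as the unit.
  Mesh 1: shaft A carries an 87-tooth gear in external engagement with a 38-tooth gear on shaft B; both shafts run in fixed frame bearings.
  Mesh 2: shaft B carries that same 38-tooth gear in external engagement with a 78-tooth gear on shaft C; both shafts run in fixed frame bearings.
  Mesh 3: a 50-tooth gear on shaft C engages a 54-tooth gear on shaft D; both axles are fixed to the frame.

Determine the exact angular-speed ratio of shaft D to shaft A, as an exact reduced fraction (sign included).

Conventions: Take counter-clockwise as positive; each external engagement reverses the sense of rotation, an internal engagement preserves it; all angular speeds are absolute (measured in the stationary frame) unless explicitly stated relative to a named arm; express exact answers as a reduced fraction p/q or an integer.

class = fixed-axis compound train [3 meshes; 3 ratios multiply, 3 sense flips]
mesh 1 [87T→38T]: running ratio 87/38, sense −
mesh 2 [38T→78T]: running ratio 29/26, sense +
mesh 3 [50T→54T]: running ratio 725/702, sense −
ω_out/ω_in = -725/702

-725/702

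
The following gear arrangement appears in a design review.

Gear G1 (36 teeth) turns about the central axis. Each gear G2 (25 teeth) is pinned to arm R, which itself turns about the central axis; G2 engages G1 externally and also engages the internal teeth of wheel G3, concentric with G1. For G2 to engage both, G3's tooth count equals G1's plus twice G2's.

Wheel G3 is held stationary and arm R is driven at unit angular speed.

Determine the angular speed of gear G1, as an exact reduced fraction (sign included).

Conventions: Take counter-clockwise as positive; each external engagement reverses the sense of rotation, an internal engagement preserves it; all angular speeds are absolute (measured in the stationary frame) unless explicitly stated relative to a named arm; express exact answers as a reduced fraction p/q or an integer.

class = planetary set [G3 = 36+2·25 = 86; Willis about the carrier]
ring teeth: 36 + 2·25 = 86
36(ω_sun−ω_arm) = −86(ω_ring−ω_arm),  ω_ring = 0, ω_arm = 1
ω_sun = 1 − (86/36)(0−1) = 61/18
exact speed ratio = 61/18

61/18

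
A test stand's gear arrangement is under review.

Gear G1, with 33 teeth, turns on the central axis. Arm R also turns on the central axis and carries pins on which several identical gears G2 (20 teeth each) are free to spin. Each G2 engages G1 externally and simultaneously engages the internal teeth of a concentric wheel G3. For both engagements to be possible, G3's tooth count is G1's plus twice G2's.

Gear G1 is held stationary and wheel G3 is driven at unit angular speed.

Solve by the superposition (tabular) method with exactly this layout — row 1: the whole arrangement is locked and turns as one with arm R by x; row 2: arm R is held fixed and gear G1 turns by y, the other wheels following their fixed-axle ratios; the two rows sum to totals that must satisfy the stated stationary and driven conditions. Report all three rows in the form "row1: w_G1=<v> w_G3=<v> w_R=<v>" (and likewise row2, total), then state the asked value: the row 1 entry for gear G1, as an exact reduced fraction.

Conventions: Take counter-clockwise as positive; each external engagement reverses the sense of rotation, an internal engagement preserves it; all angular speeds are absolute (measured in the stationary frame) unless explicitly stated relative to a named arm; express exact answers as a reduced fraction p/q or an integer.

row1: w_G1=73/106 w_G3=73/106 w_R=73/106
row2: w_G1=-73/106 w_G3=33/106 w_R=0
total: w_G1=0 w_G3=1 w_R=73/106
asked value: 73/106

planetary set (33T centre, 20T on arm, 73T internal) — Willis relation
row 1: whole set turns with the arm by x
row 2: sun turns y, ring = −(33/73)·y, arm 0
boundary: total ω_sun = x + y = 0 and total ω_ring = x − (33/73)·y = 1  ⇒  y = -73/106, x = 73/106
row 2 ring = −(33/73)·(-73/106) = 33/106
totals (row 1 + row 2): sun 73/106 + (-73/106) = 0, ring 73/106 + 33/106 = 1, arm 73/106 + 0 = 73/106
asked cell (row1, sun) = 73/106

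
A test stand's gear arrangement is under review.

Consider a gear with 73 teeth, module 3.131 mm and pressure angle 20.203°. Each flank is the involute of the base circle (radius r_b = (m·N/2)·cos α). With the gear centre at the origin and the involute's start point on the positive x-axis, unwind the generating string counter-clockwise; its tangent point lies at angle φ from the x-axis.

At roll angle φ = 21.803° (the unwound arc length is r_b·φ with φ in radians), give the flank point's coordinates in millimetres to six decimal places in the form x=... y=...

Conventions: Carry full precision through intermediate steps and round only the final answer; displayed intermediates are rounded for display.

x=114.736720 y=1.941585

recognized (one wheel, involute flank): single-mesh tooth geometry, m = 3.131, N = 73
pitch radius r_p = m·N/2 = 3.131·73/2 = 114.281500
base radius r_b = r_p·cos α = 114.281500·cos 20.203° = 107.250324
roll angle φ = 21.803° = 0.38053414 rad
x = r_b·(cos φ + φ·sin φ) = 114.736720
y = r_b·(sin φ − φ·cos φ) = 1.941585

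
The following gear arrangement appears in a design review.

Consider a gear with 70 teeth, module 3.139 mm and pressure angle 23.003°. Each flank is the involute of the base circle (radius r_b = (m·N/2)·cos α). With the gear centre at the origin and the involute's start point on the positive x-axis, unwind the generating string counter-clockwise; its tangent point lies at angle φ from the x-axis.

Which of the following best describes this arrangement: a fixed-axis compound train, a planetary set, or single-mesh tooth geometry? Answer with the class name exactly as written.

single-mesh tooth geometry

class = single-mesh tooth geometry [base-circle involute, m = 3.139, 70T]
classification: single-mesh tooth geometry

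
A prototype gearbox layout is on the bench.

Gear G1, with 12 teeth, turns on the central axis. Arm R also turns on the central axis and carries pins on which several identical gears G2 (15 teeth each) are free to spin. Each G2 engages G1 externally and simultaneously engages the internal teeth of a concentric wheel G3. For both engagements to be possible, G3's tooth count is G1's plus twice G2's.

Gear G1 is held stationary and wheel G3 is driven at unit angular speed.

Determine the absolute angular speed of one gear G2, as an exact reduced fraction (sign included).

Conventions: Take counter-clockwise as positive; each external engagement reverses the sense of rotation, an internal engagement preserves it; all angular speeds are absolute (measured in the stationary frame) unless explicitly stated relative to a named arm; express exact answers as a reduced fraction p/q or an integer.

7/5

class = planetary set [G3 = 12+2·15 = 42; Willis about the carrier]
ring teeth: 12 + 2·15 = 42
12(ω_sun−ω_arm) = −42(ω_ring−ω_arm),  ω_sun = 0, ω_ring = 1
12(0−ω_arm) = −42(1−ω_arm)  ⇒  54·ω_arm = 42  ⇒  ω_arm = 7/9
sun–planet mesh: 12·(0−7/9) = −15·(ω_p−ω_arm)  ⇒  ω_p−ω_arm = 28/45
ω_p = 7/9 + 28/45 = 7/5
exact speed ratio = 7/5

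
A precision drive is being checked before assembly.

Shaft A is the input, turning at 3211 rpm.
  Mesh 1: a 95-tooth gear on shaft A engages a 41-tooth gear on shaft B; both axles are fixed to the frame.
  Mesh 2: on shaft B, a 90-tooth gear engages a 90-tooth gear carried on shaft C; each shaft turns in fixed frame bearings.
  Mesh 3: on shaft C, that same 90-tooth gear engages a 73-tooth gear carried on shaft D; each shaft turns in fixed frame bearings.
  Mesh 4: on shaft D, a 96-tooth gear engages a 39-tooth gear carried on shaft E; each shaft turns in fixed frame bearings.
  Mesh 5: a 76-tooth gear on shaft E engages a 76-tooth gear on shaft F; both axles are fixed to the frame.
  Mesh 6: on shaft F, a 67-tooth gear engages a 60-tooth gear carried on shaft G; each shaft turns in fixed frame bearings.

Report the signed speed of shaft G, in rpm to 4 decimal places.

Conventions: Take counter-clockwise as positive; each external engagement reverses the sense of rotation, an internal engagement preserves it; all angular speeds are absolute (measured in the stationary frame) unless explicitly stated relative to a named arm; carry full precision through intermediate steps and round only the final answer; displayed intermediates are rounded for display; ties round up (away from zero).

recognized (7 fixed axles, 6 meshes): fixed-axis compound train
mesh 1 [95T→41T]: ω = 3211.0000×95/41 = 7440.1220 rpm, sense flips to −
mesh 2 [90T→90T]: ω = 7440.1220×90/90 = 7440.1220 rpm, sense flips to +
mesh 3 [90T→73T]: ω = 7440.1220×90/73 = 9172.7531 rpm, sense flips to −
mesh 4 [96T→39T]: ω = 9172.7531×96/39 = 22579.0845 rpm, sense flips to +
mesh 5 [76T→76T]: ω = 22579.0845×76/76 = 22579.0845 rpm, sense flips to −
mesh 6 [67T→60T]: ω = 22579.0845×67/60 = 25213.3111 rpm, sense flips to +
signed output speed = +25213.3111 rpm

+25213.3111 rpm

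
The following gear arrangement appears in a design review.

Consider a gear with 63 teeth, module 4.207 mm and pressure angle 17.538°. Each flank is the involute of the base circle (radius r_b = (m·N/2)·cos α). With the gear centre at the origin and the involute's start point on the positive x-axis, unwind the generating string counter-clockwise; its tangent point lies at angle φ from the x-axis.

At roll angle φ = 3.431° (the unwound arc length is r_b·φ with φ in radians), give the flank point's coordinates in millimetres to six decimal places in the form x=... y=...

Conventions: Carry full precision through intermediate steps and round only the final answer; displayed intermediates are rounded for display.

x=126.586944 y=0.009041

single-mesh involute tooth geometry (63T wheel at module 4.207)
pitch radius r_p = m·N/2 = 4.207·63/2 = 132.520500
base radius r_b = r_p·cos α = 132.520500·cos 17.538° = 126.360590
roll angle φ = 3.431° = 0.05988225 rad
x = r_b·(cos φ + φ·sin φ) = 126.586944
y = r_b·(sin φ − φ·cos φ) = 0.009041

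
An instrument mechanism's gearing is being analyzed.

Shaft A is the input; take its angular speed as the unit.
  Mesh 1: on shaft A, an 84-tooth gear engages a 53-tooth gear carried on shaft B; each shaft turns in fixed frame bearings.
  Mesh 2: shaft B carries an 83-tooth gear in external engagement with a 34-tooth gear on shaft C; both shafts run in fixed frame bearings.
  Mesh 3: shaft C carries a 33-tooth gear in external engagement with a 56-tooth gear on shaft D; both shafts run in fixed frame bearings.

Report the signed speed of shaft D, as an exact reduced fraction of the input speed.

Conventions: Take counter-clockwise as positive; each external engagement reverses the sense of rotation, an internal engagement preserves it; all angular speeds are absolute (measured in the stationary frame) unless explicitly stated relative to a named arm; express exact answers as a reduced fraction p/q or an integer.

3-mesh fixed-axis compound train (all bearings frame-fixed)
mesh 1 [84T→53T]: |ω|/ω_in = 1×84/53 = 84/53, sense flips to −
mesh 2 [83T→34T]: |ω|/ω_in = (84/53)×83/34 = 3486/901, sense flips to +
mesh 3 [33T→56T]: |ω|/ω_in = (3486/901)×33/56 = 8217/3604, sense flips to −
signed output speed (× input speed) = -8217/3604

-8217/3604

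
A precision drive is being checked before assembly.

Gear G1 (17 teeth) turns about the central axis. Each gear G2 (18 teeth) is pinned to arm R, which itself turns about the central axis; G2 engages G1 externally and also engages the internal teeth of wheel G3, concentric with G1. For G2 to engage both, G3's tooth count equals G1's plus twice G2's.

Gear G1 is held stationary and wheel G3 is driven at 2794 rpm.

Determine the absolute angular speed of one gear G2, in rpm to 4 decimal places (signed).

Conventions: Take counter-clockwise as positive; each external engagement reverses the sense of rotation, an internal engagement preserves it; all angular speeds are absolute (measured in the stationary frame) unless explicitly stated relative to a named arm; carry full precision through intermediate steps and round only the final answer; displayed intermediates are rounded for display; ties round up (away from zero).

recognized (axles ride arm R): planetary set, 17/18/53 teeth
normalise by the input: solve with ω_ring = 1, then scale by 2794 rpm
ring teeth: 17 + 2·18 = 53
17(ω_sun−ω_arm) = −53(ω_ring−ω_arm),  ω_sun = 0, ω_ring = 1
17(0−ω_arm) = −53(1−ω_arm)  ⇒  70·ω_arm = 53  ⇒  ω_arm = 53/70
sun–planet mesh: 17·(0−53/70) = −18·(ω_p−ω_arm)  ⇒  ω_p−ω_arm = 901/1260
ω_p = 53/70 + 901/1260 = 53/36
scale: ω_p = 53/36 × 2794 rpm = +4113.3889 rpm

+4113.3889 rpm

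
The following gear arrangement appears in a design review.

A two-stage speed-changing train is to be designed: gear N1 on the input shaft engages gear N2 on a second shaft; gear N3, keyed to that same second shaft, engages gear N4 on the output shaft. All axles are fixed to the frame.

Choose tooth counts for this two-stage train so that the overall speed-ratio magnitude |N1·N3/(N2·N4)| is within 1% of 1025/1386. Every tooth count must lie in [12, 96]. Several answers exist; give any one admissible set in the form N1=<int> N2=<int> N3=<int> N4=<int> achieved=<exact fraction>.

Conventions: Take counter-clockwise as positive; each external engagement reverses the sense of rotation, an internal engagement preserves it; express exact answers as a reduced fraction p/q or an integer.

class = fixed-axis compound train [2-stage, 1025/1386 wanted]
target = 1025/1386 in lowest terms: an exact hit needs N1·N3 = k·1025 and N2·N4 = k·1386 for one integer k, every count in [12, 96]; additionally prefer no 1:1 stage (N1 ≠ N2, N3 ≠ N4)
k = 1: N1·N3 = 1025 = 25·41, N2·N4 = 1386 = 18·77
achieved = 25·41/(18·77) = 1025/1386; |achieved − target| = 0 ≤ 41/5544 ✓

N1=25 N2=18 N3=41 N4=77 achieved=1025/1386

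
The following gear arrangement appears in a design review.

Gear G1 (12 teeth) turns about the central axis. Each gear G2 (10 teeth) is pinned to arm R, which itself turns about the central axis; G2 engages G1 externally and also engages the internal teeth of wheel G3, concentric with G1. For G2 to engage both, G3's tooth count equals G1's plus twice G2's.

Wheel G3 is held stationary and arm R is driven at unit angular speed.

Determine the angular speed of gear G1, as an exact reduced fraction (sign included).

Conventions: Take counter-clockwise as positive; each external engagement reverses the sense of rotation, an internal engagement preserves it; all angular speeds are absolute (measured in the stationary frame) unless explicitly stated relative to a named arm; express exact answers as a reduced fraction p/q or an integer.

11/3

topology: planetary set — G1 12T / G2 10T / G3 32T, arm = carrier (Willis)
ring teeth: 12 + 2·10 = 32
12(ω_sun−ω_arm) = −32(ω_ring−ω_arm),  ω_ring = 0, ω_arm = 1
ω_sun = 1 − (32/12)(0−1) = 11/3
exact speed ratio = 11/3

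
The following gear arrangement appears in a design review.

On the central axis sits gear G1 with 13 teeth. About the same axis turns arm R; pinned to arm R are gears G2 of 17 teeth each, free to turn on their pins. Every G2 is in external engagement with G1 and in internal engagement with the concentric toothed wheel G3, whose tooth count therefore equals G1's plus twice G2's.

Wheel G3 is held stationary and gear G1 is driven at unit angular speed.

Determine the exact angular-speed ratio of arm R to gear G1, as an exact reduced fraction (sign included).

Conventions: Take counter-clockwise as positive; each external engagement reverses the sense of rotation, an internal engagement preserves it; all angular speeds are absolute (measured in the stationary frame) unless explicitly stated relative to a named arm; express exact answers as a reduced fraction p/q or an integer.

13/60

planetary set (13T centre, 17T on arm, 47T internal) — Willis relation
ring teeth: 13 + 2·17 = 47
13(ω_sun−ω_arm) = −47(ω_ring−ω_arm),  ω_ring = 0, ω_sun = 1
13(1−ω_arm) = −47(0−ω_arm)  ⇒  60·ω_arm = 13  ⇒  ω_arm = 13/60
ω_out/ω_in = 13/60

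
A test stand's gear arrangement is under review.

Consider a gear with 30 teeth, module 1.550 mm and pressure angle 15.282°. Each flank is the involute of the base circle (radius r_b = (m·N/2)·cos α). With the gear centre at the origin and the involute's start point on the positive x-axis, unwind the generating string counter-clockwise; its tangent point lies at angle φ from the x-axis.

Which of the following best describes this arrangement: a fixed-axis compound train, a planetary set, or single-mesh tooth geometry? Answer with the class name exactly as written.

single-mesh involute tooth geometry (30T wheel at module 1.550)
classification: single-mesh tooth geometry

single-mesh tooth geometry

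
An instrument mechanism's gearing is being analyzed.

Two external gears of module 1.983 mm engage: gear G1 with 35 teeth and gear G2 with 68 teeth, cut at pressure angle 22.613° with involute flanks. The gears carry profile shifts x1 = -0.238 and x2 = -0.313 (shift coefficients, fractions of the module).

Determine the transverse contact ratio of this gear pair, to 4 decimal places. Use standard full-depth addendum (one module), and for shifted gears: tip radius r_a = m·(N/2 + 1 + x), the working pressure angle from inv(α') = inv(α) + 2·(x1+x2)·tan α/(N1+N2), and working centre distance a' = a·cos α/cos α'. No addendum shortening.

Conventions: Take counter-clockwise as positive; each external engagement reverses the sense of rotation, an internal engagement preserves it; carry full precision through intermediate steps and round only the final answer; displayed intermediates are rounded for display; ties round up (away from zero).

recognized (one external pair, fixed centres): single-mesh tooth geometry, m = 1.983, N1 = 35, N2 = 68
base radii: r_b1 = 32.034676, r_b2 = 62.238799
tip radii: r_a1 = 36.213546, r_a2 = 68.784321
inv(α') = inv(22.613°) + 2·(-0.238-0.313)·tan α/(35+68) = 0.01739833  ⇒  α' = 21.02076°
a' = a·cos α / cos α' = 102.1245·cos 22.613°/cos 21.02076° = 100.994611
action lengths: √(r_a1²−r_b1²) = 16.887879, √(r_a2²−r_b2²) = 29.285060
base pitch p_b = π·m·cos α = 5.750852
CR = (16.887879 + 29.285060 − 100.994611·sin 21.02076°)/5.750852 = 1.729405
contact ratio ≈ 1.7294

1.7294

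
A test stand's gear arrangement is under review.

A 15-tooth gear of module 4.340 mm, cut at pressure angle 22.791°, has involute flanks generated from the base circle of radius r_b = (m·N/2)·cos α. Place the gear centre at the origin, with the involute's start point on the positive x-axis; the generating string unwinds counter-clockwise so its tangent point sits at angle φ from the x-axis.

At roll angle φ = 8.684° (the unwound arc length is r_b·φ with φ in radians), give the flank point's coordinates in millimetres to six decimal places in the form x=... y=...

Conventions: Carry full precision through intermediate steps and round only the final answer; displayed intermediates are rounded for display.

x=30.351325 y=0.034747

single-mesh involute tooth geometry (15T wheel at module 4.340)
pitch radius r_p = m·N/2 = 4.340·15/2 = 32.550000
base radius r_b = r_p·cos α = 32.550000·cos 22.791° = 30.008627
roll angle φ = 8.684° = 0.15156439 rad
x = r_b·(cos φ + φ·sin φ) = 30.351325
y = r_b·(sin φ − φ·cos φ) = 0.034747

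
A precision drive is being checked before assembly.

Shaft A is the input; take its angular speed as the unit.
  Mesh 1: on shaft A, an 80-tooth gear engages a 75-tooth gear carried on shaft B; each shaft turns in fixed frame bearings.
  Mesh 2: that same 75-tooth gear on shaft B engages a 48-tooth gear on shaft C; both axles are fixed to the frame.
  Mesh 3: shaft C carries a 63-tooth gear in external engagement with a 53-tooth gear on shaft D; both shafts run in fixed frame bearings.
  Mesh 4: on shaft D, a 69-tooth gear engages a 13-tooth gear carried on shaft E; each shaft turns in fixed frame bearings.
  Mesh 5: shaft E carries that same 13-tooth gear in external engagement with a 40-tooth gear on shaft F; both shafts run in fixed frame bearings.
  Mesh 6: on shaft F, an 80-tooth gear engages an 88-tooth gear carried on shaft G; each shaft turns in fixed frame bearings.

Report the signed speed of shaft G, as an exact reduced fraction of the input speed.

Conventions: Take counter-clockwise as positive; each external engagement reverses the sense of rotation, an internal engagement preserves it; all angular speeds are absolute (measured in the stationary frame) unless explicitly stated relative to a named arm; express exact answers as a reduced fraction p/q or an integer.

7245/2332

6-mesh fixed-axis compound train (all bearings frame-fixed)
mesh 1 [80T→75T]: |ω|/ω_in = 1×80/75 = 16/15, sense flips to −
mesh 2 [75T→48T]: |ω|/ω_in = (16/15)×75/48 = 5/3, sense flips to +
mesh 3 [63T→53T]: |ω|/ω_in = (5/3)×63/53 = 105/53, sense flips to −
mesh 4 [69T→13T]: |ω|/ω_in = (105/53)×69/13 = 7245/689, sense flips to +
mesh 5 [13T→40T]: |ω|/ω_in = (7245/689)×13/40 = 1449/424, sense flips to −
mesh 6 [80T→88T]: |ω|/ω_in = (1449/424)×80/88 = 7245/2332, sense flips to +
signed output speed (× input speed) = 7245/2332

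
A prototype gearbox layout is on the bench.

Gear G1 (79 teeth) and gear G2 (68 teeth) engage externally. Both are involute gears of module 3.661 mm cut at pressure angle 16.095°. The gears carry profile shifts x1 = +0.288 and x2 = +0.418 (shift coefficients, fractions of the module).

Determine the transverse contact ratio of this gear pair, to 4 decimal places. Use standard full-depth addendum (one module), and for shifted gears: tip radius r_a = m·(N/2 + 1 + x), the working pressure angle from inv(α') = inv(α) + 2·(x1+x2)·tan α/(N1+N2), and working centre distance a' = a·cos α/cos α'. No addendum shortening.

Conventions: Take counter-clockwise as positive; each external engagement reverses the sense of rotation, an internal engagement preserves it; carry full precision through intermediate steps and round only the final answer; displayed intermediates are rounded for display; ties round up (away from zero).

topology: single-mesh involute geometry — m = 3.661, 79T/68T pair
base radii: r_b1 = 138.941292, r_b2 = 119.595036
tip radii: r_a1 = 149.324868, r_a2 = 129.665298
inv(α') = inv(16.095°) + 2·(+0.288+0.418)·tan α/(79+68) = 0.01040145  ⇒  α' = 17.80288°
a' = a·cos α / cos α' = 269.0835·cos 16.095°/cos 17.80288° = 271.539251
action lengths: √(r_a1²−r_b1²) = 54.710452, √(r_a2²−r_b2²) = 50.101066
base pitch p_b = π·m·cos α = 11.050556
CR = (54.710452 + 50.101066 − 271.539251·sin 17.80288°)/11.050556 = 1.971869
contact ratio ≈ 1.9719

1.9719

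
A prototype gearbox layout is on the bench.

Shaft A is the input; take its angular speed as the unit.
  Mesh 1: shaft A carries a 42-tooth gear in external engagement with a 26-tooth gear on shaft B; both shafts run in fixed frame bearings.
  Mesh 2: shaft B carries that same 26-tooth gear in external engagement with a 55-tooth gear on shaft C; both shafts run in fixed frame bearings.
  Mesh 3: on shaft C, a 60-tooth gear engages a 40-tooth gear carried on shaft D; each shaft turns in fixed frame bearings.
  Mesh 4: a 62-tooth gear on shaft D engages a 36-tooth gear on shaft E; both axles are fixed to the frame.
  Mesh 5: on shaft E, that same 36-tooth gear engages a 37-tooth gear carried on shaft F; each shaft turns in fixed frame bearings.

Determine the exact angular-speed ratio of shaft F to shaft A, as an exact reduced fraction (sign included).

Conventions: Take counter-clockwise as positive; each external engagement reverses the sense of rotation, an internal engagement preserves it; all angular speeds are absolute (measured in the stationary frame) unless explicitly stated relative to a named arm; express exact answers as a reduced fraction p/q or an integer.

class = fixed-axis compound train [5 meshes; 5 ratios multiply, 5 sense flips]
mesh 1 [42T→26T]: running ratio 21/13, sense −
mesh 2 [26T→55T]: running ratio 42/55, sense +
mesh 3 [60T→40T]: running ratio 63/55, sense −
mesh 4 [62T→36T]: running ratio 217/110, sense +
mesh 5 [36T→37T]: running ratio 3906/2035, sense −
ω_out/ω_in = -3906/2035

-3906/2035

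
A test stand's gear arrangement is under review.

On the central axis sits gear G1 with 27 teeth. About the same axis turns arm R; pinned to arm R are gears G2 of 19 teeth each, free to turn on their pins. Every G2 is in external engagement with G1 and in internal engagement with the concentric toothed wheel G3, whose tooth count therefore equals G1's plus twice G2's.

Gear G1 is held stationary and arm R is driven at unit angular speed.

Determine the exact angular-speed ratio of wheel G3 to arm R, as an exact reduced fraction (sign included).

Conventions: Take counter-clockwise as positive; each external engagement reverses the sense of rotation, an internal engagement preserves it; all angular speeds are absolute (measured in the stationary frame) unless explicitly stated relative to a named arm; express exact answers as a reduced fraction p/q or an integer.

92/65

planetary set (27T centre, 19T on arm, 65T internal) — Willis relation
ring teeth: 27 + 2·19 = 65
27(ω_sun−ω_arm) = −65(ω_ring−ω_arm),  ω_sun = 0, ω_arm = 1
ω_ring = 1 − (27/65)(0−1) = 92/65
ω_out/ω_in = 92/65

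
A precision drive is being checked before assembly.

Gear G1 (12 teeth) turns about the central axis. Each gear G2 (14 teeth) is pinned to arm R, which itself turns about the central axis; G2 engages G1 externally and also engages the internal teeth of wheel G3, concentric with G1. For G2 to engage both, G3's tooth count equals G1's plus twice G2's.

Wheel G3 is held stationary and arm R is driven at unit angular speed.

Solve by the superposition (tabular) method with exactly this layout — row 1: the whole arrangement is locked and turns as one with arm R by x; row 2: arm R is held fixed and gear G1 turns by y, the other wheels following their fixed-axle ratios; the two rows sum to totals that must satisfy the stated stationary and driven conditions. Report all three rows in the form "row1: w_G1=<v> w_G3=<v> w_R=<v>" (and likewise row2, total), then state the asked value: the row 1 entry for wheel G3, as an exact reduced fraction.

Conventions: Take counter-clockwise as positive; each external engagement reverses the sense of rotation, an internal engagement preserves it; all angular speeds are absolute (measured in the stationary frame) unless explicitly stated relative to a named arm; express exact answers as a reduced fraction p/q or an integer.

topology: planetary set — G1 12T / G2 14T / G3 40T, arm = carrier (Willis)
row 1 (train locked, turned with arm): all members turn x
row 2 — arm fixed, fixed-axis ratios: sun y, ring −(12/40)·y, arm 0
boundary: total ω_ring = x − (12/40)·y = 0 and total ω_arm = x = 1  ⇒  y = 10/3, x = 1
row 2 ring = −(12/40)·10/3 = -1
totals (row 1 + row 2): sun 1 + 10/3 = 13/3, ring 1 + (-1) = 0, arm 1 + 0 = 1
asked cell (row1, ring) = 1

row1: w_G1=1 w_G3=1 w_R=1
row2: w_G1=10/3 w_G3=-1 w_R=0
total: w_G1=13/3 w_G3=0 w_R=1
asked value: 1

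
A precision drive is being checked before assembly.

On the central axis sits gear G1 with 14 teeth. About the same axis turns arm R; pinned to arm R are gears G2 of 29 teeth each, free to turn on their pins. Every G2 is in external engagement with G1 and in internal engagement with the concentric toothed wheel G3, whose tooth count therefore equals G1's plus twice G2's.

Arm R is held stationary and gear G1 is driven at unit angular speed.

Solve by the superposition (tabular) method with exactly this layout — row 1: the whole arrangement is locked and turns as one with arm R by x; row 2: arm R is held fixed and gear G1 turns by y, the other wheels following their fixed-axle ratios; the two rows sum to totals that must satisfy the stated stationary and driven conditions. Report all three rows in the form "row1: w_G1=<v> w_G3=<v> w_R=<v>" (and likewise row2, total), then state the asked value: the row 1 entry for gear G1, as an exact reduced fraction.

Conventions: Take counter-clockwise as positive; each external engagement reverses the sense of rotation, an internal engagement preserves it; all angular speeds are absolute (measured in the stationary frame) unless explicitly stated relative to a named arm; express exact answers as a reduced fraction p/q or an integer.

recognized (axles ride arm R): planetary set, 14/29/72 teeth
superposition row 1 [locked train]: every member turns x
row 2 — arm fixed, fixed-axis ratios: sun y, ring −(14/72)·y, arm 0
boundary: total ω_arm = x = 0 and total ω_sun = x + y = 1  ⇒  y = 1, x = 0
row 2 ring = −(14/72)·1 = -7/36
totals (row 1 + row 2): sun 0 + 1 = 1, ring 0 + (-7/36) = -7/36, arm 0 + 0 = 0
asked cell (row1, sun) = 0

row1: w_G1=0 w_G3=0 w_R=0
row2: w_G1=1 w_G3=-7/36 w_R=0
total: w_G1=1 w_G3=-7/36 w_R=0
asked value: 0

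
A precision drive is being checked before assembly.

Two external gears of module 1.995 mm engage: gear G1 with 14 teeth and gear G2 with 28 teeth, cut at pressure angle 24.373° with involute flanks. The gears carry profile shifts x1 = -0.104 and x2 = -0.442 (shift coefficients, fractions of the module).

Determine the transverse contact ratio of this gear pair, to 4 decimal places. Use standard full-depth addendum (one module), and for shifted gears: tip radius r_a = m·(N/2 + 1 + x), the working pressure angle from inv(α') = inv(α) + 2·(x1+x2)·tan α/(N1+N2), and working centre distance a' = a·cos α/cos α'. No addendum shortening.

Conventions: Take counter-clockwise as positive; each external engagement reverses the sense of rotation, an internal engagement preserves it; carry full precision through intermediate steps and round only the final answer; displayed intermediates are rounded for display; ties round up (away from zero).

1.5937

topology: single-mesh involute geometry — m = 1.995, 14T/28T pair
base radii: r_b1 = 12.720414, r_b2 = 25.440829
tip radii: r_a1 = 15.752520, r_a2 = 29.043210
inv(α') = inv(24.373°) + 2·(-0.104-0.442)·tan α/(14+28) = 0.01588358  ⇒  α' = 20.41411°
a' = a·cos α / cos α' = 41.8950·cos 24.373°/cos 20.41411° = 40.718524
action lengths: √(r_a1²−r_b1²) = 9.291552, √(r_a2²−r_b2²) = 14.009720
base pitch p_b = π·m·cos α = 5.708909
CR = (9.291552 + 14.009720 − 40.718524·sin 20.41411°)/5.708909 = 1.593743
contact ratio ≈ 1.5937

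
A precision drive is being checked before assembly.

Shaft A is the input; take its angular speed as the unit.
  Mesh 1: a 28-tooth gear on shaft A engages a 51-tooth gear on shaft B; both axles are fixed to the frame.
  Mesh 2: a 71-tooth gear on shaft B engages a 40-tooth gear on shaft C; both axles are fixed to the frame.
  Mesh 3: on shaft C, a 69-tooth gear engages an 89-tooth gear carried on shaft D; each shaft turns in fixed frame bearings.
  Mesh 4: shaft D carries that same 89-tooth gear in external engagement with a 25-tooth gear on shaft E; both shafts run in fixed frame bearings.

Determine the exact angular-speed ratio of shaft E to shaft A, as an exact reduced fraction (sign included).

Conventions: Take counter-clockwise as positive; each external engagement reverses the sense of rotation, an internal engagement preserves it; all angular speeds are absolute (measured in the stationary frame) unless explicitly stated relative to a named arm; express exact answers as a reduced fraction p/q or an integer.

class = fixed-axis compound train [4 meshes; 4 ratios multiply, 4 sense flips]
mesh 1 [28T→51T]: running ratio 28/51, sense −
mesh 2 [71T→40T]: running ratio 497/510, sense +
mesh 3 [69T→89T]: running ratio 11431/15130, sense −
mesh 4 [89T→25T]: running ratio 11431/4250, sense +
ω_out/ω_in = 11431/4250

11431/4250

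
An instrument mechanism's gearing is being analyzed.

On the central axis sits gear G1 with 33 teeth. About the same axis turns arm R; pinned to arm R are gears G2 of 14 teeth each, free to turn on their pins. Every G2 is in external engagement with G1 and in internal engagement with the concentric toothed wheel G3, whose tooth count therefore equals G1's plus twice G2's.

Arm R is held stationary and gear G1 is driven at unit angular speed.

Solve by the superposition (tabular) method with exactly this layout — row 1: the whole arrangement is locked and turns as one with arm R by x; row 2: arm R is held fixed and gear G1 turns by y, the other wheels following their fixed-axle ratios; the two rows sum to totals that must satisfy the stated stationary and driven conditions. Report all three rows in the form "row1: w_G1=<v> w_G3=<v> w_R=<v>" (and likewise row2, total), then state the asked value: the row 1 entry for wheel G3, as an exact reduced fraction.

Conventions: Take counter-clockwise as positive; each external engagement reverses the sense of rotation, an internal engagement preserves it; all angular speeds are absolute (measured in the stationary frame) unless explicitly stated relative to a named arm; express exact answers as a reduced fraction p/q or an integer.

planetary set (33T centre, 14T on arm, 61T internal) — Willis relation
row 1 (train locked, turned with arm): all members turn x
row 2 (arm held, sun turns y): ω_ring = −(33/61)·y, ω_arm = 0
boundary: total ω_arm = x = 0 and total ω_sun = x + y = 1  ⇒  y = 1, x = 0
row 2 ring = −(33/61)·1 = -33/61
totals (row 1 + row 2): sun 0 + 1 = 1, ring 0 + (-33/61) = -33/61, arm 0 + 0 = 0
asked cell (row1, ring) = 0

row1: w_G1=0 w_G3=0 w_R=0
row2: w_G1=1 w_G3=-33/61 w_R=0
total: w_G1=1 w_G3=-33/61 w_R=0
asked value: 0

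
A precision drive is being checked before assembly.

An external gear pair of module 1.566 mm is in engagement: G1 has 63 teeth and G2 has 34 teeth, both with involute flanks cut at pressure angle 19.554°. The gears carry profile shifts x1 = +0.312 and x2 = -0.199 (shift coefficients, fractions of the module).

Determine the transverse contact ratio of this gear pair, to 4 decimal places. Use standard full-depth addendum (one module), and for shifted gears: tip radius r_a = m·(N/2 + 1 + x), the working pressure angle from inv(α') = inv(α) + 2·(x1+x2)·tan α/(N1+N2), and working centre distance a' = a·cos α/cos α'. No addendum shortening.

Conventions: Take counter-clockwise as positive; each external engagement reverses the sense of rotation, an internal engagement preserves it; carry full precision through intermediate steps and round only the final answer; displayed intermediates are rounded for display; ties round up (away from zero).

1.7501

class = single-mesh tooth geometry [involute pair 63T × 34T, m = 1.566]
base radii: r_b1 = 46.484022, r_b2 = 25.086615
tip radii: r_a1 = 51.383592, r_a2 = 27.876366
inv(α') = inv(19.554°) + 2·(+0.312-0.199)·tan α/(63+34) = 0.01472544  ⇒  α' = 19.92228°
a' = a·cos α / cos α' = 75.9510·cos 19.554°/cos 19.92228° = 76.126366
action lengths: √(r_a1²−r_b1²) = 21.897698, √(r_a2²−r_b2²) = 12.155391
base pitch p_b = π·m·cos α = 4.635996
CR = (21.897698 + 12.155391 − 76.126366·sin 19.92228°)/4.635996 = 1.750088
contact ratio ≈ 1.7501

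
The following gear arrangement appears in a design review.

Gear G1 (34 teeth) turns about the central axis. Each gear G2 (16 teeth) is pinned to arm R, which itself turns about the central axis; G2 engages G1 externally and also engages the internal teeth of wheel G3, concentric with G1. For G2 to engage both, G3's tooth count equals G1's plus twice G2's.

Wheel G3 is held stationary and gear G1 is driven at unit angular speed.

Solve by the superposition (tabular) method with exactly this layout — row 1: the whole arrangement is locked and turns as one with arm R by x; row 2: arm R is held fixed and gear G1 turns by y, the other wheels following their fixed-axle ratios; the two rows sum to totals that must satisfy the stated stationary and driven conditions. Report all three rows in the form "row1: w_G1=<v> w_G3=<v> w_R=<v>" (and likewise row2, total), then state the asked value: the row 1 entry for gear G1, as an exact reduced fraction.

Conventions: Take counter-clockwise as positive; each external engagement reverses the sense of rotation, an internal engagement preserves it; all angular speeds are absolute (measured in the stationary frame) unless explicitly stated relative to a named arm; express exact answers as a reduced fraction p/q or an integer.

topology: planetary set — G1 34T / G2 16T / G3 66T, arm = carrier (Willis)
superposition row 1 [locked train]: every member turns x
row 2: sun turns y, ring = −(34/66)·y, arm 0
boundary: total ω_ring = x − (34/66)·y = 0 and total ω_sun = x + y = 1  ⇒  y = 33/50, x = 17/50
row 2 ring = −(34/66)·33/50 = -17/50
totals (row 1 + row 2): sun 17/50 + 33/50 = 1, ring 17/50 + (-17/50) = 0, arm 17/50 + 0 = 17/50
asked cell (row1, sun) = 17/50

row1: w_G1=17/50 w_G3=17/50 w_R=17/50
row2: w_G1=33/50 w_G3=-17/50 w_R=0
total: w_G1=1 w_G3=0 w_R=17/50
asked value: 17/50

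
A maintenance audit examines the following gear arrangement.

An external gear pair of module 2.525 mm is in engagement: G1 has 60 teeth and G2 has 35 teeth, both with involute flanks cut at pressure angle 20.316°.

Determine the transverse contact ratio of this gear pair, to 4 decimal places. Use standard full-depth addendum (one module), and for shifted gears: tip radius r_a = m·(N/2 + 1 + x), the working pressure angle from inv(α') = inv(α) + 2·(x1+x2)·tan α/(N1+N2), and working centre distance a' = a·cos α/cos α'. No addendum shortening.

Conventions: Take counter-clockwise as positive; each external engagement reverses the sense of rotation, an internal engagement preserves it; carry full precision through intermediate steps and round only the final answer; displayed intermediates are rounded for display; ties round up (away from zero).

1.7196

recognized (one external pair, fixed centres): single-mesh tooth geometry, m = 2.525, N1 = 60, N2 = 35
base radii: r_b1 = 71.037745, r_b2 = 41.438685
tip radii: r_a1 = 78.275000, r_a2 = 46.712500
no profile shift: α' = α, a' = a
action lengths: √(r_a1²−r_b1²) = 32.872700, √(r_a2²−r_b2²) = 21.561379
base pitch p_b = π·m·cos α = 7.439055
CR = (32.872700 + 21.561379 − 119.937500·sin 20.31600°)/7.439055 = 1.719583
contact ratio ≈ 1.7196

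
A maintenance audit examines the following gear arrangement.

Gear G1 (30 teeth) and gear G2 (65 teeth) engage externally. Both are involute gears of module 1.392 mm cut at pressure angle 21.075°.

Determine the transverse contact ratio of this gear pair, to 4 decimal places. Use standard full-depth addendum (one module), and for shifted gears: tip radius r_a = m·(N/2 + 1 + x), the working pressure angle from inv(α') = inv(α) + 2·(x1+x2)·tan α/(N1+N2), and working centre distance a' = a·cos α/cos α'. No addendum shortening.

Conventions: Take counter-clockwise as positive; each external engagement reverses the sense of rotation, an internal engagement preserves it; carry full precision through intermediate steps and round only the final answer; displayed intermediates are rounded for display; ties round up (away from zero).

recognized (one external pair, fixed centres): single-mesh tooth geometry, m = 1.392, N1 = 30, N2 = 65
base radii: r_b1 = 19.483348, r_b2 = 42.213920
tip radii: r_a1 = 22.272000, r_a2 = 46.632000
no profile shift: α' = α, a' = a
action lengths: √(r_a1²−r_b1²) = 10.790790, √(r_a2²−r_b2²) = 19.812329
base pitch p_b = π·m·cos α = 4.080583
CR = (10.790790 + 19.812329 − 66.120000·sin 21.07500°)/4.080583 = 1.673057
contact ratio ≈ 1.6731

1.6731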